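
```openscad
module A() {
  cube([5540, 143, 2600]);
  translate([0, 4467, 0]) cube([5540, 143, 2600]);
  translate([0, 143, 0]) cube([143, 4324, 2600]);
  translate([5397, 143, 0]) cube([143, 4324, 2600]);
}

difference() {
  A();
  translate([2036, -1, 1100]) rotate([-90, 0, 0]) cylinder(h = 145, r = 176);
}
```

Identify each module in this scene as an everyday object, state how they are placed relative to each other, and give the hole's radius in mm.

A is a house frame. The house frame has a circular hole through its front wall. The hole's radius is 176 mm.

The subtracted cylinder has r = 176 mm.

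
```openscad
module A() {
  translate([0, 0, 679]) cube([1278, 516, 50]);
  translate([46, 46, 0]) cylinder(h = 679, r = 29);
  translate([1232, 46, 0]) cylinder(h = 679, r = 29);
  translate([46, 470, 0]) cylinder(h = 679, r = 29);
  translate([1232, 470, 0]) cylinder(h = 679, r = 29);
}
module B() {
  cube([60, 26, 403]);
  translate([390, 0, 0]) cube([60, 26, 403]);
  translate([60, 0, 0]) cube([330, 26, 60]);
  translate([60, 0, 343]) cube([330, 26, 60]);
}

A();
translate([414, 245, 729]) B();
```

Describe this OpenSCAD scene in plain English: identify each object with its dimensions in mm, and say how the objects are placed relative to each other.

A is a table: top 1278 mm (x) × 516 mm (y), 50 mm thick, upper face at z = 729 mm, on four round legs of 58 mm diameter, each leg's bounding box inset 17 mm from the nearest pair of top edges, running from z = 0 to the bottom of the top.

B is a picture frame with a 330×283 mm rectangular opening (x by z) and a uniform 60 mm border on every side. Frame depth is 26 mm along y. It is built from two vertical stiles running the full outside height and two horizontal rails spanning the gap between the stiles.

The picture frame is on top of the table, centred.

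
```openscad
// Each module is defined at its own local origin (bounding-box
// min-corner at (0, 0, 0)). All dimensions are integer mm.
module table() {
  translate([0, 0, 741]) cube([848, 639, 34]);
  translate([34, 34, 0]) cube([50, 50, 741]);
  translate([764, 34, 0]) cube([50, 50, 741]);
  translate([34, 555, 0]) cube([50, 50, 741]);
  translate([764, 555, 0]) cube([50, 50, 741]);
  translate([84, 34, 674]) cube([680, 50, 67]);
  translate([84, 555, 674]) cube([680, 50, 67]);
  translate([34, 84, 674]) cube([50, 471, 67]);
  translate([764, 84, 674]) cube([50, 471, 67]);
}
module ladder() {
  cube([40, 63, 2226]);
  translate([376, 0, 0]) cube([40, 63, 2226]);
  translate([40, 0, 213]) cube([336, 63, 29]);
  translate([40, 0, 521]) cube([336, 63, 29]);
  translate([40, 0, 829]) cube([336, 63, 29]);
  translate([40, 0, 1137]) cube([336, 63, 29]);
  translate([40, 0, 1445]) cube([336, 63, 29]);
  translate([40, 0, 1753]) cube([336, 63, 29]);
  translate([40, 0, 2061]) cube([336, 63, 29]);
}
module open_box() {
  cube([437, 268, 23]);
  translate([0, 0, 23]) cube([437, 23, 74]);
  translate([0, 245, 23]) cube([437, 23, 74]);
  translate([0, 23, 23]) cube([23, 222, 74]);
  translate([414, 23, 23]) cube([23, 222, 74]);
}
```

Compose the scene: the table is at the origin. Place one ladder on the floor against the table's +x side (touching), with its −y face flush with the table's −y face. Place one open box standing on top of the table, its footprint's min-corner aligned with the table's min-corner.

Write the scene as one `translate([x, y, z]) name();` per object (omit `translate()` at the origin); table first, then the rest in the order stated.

table();
translate([848, 0, 0]) ladder();
translate([0, 0, 775]) open_box();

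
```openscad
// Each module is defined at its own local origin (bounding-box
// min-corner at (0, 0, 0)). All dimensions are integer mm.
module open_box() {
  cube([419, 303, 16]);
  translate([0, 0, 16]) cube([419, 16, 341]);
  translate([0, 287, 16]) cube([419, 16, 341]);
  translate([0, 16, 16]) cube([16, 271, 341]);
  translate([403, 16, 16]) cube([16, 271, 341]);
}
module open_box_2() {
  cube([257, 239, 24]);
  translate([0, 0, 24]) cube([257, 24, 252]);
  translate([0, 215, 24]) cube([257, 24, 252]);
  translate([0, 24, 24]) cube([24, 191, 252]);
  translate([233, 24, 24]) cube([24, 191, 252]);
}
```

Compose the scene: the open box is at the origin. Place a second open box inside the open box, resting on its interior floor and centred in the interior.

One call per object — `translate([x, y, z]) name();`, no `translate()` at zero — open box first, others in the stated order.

open_box();
translate([81, 32, 16]) open_box_2();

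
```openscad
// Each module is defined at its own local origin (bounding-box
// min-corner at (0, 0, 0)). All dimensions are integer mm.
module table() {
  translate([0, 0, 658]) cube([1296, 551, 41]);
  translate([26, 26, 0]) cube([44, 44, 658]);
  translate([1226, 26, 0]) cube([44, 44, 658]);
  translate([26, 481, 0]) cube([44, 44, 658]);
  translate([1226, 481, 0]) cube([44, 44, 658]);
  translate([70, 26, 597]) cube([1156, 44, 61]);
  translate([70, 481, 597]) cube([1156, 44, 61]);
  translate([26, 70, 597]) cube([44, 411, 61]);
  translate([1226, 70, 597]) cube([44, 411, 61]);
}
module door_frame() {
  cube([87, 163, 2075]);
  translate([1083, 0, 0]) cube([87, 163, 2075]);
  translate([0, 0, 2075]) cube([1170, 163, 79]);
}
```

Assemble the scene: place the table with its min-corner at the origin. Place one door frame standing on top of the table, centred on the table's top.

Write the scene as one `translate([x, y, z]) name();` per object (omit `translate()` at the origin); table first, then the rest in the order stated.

table();
translate([63, 194, 699]) door_frame();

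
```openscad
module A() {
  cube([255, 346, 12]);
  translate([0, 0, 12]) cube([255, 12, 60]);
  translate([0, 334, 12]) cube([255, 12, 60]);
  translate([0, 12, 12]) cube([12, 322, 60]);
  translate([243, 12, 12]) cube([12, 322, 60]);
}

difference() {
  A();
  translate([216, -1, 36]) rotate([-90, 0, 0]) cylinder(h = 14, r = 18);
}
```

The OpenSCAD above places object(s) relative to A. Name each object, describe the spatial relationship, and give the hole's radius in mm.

The subtracted cylinder has r = 18 mm.

A is an open box. The open box has a circular hole through its front wall. The hole's radius is 18 mm.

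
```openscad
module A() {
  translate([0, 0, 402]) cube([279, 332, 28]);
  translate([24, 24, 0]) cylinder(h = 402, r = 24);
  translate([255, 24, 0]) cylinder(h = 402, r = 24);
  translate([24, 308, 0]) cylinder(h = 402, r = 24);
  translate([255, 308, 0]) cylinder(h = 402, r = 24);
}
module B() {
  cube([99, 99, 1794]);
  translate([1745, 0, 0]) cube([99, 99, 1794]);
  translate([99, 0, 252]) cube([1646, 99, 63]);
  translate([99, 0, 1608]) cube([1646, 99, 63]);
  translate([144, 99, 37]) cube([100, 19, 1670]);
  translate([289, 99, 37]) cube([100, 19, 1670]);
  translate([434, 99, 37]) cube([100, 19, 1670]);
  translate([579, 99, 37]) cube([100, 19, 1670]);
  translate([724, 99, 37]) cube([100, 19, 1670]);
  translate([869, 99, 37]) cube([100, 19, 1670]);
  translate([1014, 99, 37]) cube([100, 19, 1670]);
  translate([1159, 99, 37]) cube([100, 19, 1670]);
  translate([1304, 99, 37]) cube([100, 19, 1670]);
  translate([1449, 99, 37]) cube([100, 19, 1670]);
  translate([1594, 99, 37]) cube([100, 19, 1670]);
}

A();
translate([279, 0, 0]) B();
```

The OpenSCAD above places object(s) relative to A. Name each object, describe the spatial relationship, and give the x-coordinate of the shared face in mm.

The stool's +x face and the fence section's −x face are both at x = 279 mm.

A is a stool. B is a fence section. The fence section is against the stool's +x side, with their −y faces flush. The x-coordinate of the shared face is 279 mm.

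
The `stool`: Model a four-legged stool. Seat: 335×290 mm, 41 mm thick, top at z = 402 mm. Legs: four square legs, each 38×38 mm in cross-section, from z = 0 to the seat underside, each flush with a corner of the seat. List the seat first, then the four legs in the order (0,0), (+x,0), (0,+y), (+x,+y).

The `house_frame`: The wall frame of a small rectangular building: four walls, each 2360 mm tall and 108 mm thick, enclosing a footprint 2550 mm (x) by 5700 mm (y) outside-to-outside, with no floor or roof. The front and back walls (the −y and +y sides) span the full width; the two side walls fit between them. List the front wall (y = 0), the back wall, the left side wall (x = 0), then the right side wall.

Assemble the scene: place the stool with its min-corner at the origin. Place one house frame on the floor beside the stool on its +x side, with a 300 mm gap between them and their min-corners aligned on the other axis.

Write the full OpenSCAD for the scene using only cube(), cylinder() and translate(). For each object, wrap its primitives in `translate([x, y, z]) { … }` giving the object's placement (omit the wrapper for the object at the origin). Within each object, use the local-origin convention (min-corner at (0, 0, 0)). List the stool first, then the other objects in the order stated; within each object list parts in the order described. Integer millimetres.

translate([0, 0, 361]) cube([335, 290, 41]);
cube([38, 38, 361]);
translate([297, 0, 0]) cube([38, 38, 361]);
translate([0, 252, 0]) cube([38, 38, 361]);
translate([297, 252, 0]) cube([38, 38, 361]);
translate([635, 0, 0]) {
  cube([2550, 108, 2360]);
  translate([0, 5592, 0]) cube([2550, 108, 2360]);
  translate([0, 108, 0]) cube([108, 5484, 2360]);
  translate([2442, 108, 0]) cube([108, 5484, 2360]);
}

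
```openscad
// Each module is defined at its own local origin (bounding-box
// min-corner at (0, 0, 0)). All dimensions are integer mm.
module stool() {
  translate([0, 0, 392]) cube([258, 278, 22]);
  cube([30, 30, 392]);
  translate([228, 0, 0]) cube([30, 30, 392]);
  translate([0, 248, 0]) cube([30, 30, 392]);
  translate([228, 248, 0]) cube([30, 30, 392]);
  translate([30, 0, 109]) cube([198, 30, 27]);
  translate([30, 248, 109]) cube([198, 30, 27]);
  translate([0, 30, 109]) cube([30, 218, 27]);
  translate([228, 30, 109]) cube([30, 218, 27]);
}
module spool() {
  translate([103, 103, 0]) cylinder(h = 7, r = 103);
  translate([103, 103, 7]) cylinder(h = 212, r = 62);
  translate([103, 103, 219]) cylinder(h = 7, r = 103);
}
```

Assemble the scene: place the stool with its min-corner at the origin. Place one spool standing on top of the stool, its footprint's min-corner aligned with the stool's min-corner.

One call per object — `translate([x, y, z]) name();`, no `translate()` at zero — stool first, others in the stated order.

stool();
translate([0, 0, 414]) spool();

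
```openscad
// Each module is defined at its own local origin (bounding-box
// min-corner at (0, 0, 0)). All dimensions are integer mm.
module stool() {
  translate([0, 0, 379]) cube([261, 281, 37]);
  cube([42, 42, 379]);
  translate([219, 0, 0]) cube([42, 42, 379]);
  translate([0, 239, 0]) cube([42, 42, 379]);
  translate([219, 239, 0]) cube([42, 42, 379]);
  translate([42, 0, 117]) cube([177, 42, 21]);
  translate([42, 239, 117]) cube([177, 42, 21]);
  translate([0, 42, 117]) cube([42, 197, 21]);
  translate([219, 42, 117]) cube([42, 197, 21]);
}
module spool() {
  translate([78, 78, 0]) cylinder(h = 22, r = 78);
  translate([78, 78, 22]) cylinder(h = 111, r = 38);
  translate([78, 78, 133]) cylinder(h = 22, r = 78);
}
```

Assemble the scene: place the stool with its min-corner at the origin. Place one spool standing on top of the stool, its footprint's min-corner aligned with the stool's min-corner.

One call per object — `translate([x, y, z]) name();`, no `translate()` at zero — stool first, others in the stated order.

stool();
translate([0, 0, 416]) spool();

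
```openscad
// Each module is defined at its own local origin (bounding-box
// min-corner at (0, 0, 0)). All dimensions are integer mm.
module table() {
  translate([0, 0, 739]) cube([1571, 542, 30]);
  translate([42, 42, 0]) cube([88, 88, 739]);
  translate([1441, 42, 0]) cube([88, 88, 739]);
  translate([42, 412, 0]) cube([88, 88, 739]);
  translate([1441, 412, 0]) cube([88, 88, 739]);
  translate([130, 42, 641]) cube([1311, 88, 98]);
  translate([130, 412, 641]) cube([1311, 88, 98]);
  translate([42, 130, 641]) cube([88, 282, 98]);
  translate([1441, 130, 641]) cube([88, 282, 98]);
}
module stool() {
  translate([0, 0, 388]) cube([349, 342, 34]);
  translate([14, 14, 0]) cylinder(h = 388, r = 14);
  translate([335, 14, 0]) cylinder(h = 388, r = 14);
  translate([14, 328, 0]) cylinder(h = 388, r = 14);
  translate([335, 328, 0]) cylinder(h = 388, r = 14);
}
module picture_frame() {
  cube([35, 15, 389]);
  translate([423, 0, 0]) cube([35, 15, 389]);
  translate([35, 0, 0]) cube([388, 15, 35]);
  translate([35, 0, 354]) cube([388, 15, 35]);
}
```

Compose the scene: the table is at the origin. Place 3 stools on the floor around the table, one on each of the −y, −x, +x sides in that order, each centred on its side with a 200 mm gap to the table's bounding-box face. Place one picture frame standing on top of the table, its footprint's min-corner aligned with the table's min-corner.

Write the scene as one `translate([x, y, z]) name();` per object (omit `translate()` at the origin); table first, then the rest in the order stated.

table();
translate([611, -542, 0]) stool();
translate([-549, 100, 0]) stool();
translate([1771, 100, 0]) stool();
translate([0, 0, 769]) picture_frame();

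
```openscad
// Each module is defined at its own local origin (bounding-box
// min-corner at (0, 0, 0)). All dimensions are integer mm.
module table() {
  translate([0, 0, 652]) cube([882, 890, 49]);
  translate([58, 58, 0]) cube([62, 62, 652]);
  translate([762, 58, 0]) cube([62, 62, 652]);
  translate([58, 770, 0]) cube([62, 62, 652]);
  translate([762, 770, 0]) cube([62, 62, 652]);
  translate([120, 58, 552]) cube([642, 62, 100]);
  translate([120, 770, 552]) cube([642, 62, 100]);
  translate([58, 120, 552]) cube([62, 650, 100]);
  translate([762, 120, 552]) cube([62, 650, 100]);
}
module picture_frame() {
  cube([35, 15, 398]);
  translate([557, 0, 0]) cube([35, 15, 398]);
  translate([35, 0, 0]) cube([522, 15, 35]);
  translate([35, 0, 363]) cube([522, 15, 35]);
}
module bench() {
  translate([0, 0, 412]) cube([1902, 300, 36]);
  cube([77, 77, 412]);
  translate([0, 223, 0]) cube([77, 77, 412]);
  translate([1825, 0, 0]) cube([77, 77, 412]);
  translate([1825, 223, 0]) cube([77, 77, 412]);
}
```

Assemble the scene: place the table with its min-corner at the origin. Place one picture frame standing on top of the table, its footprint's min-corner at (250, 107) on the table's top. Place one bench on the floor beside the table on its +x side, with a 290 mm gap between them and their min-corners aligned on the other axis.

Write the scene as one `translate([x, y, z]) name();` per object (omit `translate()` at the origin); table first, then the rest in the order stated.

table();
translate([250, 107, 701]) picture_frame();
translate([1172, 0, 0]) bench();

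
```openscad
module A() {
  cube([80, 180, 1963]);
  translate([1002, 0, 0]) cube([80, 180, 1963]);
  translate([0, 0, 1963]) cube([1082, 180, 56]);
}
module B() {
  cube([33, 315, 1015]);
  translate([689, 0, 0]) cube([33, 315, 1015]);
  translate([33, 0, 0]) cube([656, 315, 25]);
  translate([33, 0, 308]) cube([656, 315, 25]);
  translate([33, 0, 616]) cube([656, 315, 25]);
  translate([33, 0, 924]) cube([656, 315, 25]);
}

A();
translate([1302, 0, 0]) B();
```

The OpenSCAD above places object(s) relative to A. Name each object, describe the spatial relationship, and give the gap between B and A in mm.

A is a door frame. B is a bookshelf. The bookshelf is on the floor beside the door frame on its +x side. The gap between the bookshelf and the door frame is 220 mm.

The bookshelf's nearest face is 220 mm from the door frame's +x face.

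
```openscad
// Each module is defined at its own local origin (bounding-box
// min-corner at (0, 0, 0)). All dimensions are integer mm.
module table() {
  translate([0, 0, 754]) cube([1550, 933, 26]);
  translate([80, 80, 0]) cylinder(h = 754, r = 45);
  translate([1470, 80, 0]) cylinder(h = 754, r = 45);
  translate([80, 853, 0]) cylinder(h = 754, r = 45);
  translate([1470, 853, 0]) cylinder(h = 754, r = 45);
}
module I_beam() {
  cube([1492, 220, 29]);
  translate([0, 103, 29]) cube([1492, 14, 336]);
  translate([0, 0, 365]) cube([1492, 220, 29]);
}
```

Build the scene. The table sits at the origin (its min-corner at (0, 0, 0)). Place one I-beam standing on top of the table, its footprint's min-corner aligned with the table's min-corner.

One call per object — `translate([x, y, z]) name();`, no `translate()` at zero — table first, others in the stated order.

table();
translate([0, 0, 780]) I_beam();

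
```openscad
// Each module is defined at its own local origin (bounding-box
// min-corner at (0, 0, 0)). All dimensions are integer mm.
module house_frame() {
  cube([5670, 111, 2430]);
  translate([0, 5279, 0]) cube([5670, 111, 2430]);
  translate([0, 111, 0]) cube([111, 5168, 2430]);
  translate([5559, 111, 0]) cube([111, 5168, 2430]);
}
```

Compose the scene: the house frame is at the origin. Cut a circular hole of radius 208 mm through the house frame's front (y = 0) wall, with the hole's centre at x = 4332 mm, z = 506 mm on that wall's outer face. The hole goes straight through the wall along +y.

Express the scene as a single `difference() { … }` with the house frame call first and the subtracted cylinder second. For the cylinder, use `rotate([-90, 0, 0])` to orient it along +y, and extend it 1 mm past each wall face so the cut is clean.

difference() {
  house_frame();
  translate([4332, -1, 506]) rotate([-90, 0, 0]) cylinder(h = 113, r = 208);
}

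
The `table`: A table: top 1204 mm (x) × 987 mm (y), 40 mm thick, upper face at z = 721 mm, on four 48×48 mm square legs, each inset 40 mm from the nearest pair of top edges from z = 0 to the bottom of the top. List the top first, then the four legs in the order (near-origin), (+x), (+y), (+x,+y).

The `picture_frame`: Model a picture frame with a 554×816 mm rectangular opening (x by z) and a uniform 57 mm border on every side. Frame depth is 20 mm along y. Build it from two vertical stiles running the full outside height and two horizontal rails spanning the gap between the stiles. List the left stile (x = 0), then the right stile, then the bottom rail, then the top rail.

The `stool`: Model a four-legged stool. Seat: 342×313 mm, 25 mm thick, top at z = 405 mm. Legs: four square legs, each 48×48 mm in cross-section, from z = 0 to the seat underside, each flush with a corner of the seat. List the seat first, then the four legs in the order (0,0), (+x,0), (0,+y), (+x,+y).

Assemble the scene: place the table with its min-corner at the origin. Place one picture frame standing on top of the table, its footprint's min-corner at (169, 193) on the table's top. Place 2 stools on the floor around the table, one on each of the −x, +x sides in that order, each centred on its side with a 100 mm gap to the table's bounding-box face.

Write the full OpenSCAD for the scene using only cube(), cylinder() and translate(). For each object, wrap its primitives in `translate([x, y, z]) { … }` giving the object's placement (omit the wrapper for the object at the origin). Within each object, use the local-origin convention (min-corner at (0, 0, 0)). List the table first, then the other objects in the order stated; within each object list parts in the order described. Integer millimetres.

translate([0, 0, 681]) cube([1204, 987, 40]);
translate([40, 40, 0]) cube([48, 48, 681]);
translate([1116, 40, 0]) cube([48, 48, 681]);
translate([40, 899, 0]) cube([48, 48, 681]);
translate([1116, 899, 0]) cube([48, 48, 681]);
translate([169, 193, 721]) {
  cube([57, 20, 930]);
  translate([611, 0, 0]) cube([57, 20, 930]);
  translate([57, 0, 0]) cube([554, 20, 57]);
  translate([57, 0, 873]) cube([554, 20, 57]);
}
translate([-442, 337, 0]) {
  translate([0, 0, 380]) cube([342, 313, 25]);
  cube([48, 48, 380]);
  translate([294, 0, 0]) cube([48, 48, 380]);
  translate([0, 265, 0]) cube([48, 48, 380]);
  translate([294, 265, 0]) cube([48, 48, 380]);
}
translate([1304, 337, 0]) {
  translate([0, 0, 380]) cube([342, 313, 25]);
  cube([48, 48, 380]);
  translate([294, 0, 0]) cube([48, 48, 380]);
  translate([0, 265, 0]) cube([48, 48, 380]);
  translate([294, 265, 0]) cube([48, 48, 380]);
}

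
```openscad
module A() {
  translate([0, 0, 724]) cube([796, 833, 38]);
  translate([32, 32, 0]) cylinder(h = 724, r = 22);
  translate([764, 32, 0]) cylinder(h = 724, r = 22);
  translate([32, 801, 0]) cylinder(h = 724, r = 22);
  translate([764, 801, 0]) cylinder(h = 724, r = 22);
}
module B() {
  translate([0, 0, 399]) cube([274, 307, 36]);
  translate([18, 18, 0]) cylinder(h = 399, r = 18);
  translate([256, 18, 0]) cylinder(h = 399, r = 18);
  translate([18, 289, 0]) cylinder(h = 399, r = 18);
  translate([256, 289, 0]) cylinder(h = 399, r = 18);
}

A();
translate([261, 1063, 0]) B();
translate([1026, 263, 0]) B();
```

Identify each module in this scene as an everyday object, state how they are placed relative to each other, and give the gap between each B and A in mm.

A is a table. B is a stool. Two stools sit around the table at the +y, +x sides. The gap between each stool and the table is 230 mm.

Each stool's nearest face is 230 mm from the table's bounding box.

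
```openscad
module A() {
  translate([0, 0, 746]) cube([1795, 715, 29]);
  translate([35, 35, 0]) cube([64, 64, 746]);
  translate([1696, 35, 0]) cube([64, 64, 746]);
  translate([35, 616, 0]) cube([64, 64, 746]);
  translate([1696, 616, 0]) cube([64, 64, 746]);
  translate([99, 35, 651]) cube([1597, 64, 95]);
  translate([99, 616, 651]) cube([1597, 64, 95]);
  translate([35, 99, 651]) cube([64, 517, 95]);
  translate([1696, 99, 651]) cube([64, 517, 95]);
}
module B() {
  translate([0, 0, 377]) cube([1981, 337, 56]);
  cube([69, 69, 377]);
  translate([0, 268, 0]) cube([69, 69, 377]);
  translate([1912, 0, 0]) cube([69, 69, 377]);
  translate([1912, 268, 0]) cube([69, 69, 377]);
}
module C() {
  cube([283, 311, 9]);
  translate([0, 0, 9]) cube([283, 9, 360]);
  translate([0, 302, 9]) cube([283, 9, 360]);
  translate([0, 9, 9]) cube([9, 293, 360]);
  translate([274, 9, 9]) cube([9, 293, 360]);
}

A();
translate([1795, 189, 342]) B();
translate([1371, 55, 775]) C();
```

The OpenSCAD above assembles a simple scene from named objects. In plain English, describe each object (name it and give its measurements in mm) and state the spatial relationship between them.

A is a table: top 1795 mm (x) × 715 mm (y), 29 mm thick, upper face at z = 775 mm, on four 64×64 mm square legs, each inset 35 mm from the nearest pair of top edges, running from z = 0 to the bottom of the top. Four apron rails, 64 mm thick and 95 mm tall, run between adjacent legs with their top edges flush with the underside of the top and their outer faces flush with the legs' outer faces.

B is a long wooden bench with a 1981 mm (x) × 337 mm (y) seat, 56 mm thick, its top surface 433 mm above the floor. Four 69 mm square legs at the seat corners, flush with the edges, run from z = 0 to the seat underside.

C is an open-topped rectangular box: outside dimensions 283×311×369 mm, with a uniform wall and base thickness of 9 mm. The base is a full 283×311 slab on the floor; four walls sit on top of the base. The front and back walls (the −y and +y sides) span the full width; the two side walls fit between them.

The bench is beside the table with their tops flush at z = 775. The open box is on top of the table.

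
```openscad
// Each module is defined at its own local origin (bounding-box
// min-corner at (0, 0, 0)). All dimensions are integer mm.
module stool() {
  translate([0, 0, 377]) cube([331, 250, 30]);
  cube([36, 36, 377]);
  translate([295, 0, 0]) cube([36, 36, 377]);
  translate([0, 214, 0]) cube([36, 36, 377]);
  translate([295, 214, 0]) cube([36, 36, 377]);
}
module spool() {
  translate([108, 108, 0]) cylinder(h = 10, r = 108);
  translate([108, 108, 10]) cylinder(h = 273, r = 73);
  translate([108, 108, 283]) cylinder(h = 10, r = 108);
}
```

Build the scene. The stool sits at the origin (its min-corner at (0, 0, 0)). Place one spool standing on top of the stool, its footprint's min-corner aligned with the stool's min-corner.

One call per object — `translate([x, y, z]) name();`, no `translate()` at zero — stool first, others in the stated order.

stool();
translate([0, 0, 407]) spool();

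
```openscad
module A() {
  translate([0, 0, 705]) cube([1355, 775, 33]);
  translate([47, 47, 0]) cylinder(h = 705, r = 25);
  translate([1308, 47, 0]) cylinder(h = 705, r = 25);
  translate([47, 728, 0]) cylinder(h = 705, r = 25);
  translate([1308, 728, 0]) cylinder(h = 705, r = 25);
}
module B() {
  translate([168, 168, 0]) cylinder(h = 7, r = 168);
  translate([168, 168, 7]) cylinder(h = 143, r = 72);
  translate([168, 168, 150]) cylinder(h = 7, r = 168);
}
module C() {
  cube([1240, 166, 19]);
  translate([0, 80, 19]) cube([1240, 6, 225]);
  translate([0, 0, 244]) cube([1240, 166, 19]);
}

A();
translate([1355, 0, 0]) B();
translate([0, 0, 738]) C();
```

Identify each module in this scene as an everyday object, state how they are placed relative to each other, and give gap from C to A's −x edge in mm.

A is a table. B is a spool. C is an I-beam. The spool is against the table's +x side, with their −y faces flush. The I-beam is on top of the table. The gap from the I-beam to the table's −x edge is 0 mm.

The I-beam's min-x is at 0; the table's min-x is 0; gap = 0 mm.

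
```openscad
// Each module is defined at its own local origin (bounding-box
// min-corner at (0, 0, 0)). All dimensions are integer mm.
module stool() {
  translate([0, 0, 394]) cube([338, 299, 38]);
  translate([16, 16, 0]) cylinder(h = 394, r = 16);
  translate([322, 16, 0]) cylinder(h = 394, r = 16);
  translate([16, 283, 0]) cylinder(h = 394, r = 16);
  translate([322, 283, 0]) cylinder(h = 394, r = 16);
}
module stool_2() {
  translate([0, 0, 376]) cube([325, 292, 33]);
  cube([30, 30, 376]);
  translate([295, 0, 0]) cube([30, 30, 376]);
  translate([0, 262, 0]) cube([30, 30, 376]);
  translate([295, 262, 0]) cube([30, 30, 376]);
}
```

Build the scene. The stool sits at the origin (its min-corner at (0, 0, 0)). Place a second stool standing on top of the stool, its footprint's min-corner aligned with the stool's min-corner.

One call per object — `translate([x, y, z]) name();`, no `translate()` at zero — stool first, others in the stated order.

stool();
translate([0, 0, 432]) stool_2();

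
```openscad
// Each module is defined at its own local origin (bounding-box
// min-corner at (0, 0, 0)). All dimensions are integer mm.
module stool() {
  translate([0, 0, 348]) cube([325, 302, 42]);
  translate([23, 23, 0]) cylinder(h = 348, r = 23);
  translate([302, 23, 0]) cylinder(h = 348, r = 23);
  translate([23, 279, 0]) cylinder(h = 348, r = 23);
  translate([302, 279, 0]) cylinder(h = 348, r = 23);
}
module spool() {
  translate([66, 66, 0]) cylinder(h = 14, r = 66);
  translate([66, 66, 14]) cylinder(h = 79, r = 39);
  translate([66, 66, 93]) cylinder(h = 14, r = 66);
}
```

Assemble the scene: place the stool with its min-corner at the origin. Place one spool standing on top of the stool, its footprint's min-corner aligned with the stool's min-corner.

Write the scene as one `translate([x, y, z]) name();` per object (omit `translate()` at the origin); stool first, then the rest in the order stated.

stool();
translate([0, 0, 390]) spool();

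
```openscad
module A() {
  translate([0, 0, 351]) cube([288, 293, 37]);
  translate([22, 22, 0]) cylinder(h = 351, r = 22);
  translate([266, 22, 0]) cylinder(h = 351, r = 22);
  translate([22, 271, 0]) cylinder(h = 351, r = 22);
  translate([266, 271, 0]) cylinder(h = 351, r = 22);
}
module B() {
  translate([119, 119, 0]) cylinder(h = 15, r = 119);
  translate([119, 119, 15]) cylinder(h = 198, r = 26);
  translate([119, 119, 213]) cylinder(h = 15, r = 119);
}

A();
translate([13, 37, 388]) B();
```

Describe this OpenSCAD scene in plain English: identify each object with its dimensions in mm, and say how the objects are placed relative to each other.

A is a four-legged stool. The seat is a 288×293×37 mm slab whose top surface is at z = 388 mm; four round legs, each 44 mm in diameter, run from the floor (z = 0) to the underside of the seat, each leg's axis is inset half a diameter from the nearest pair of seat edges (so the leg's bounding box is flush with the corner).

B is a spool: two coaxial disc flanges of radius 119 mm and thickness 15 mm, joined by a core cylinder of radius 26 mm and height 198 mm. The lower flange rests on z = 0 and the three cylinders share a vertical axis.

The spool is on top of the stool.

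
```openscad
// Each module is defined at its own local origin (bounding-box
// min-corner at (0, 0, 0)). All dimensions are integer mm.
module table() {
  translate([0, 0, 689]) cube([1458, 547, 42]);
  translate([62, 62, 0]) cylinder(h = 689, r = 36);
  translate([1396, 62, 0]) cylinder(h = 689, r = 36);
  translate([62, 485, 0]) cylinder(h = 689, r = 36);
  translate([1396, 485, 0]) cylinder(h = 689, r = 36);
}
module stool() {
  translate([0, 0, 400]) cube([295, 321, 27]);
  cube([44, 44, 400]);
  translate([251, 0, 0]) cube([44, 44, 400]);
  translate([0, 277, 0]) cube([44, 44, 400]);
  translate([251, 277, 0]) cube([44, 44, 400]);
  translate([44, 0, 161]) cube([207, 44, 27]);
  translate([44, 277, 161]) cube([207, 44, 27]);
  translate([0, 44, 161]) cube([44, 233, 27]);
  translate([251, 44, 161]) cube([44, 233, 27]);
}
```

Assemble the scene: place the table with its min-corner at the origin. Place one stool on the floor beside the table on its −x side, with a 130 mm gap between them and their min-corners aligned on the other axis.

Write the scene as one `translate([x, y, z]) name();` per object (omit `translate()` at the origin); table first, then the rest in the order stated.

table();
translate([-425, 0, 0]) stool();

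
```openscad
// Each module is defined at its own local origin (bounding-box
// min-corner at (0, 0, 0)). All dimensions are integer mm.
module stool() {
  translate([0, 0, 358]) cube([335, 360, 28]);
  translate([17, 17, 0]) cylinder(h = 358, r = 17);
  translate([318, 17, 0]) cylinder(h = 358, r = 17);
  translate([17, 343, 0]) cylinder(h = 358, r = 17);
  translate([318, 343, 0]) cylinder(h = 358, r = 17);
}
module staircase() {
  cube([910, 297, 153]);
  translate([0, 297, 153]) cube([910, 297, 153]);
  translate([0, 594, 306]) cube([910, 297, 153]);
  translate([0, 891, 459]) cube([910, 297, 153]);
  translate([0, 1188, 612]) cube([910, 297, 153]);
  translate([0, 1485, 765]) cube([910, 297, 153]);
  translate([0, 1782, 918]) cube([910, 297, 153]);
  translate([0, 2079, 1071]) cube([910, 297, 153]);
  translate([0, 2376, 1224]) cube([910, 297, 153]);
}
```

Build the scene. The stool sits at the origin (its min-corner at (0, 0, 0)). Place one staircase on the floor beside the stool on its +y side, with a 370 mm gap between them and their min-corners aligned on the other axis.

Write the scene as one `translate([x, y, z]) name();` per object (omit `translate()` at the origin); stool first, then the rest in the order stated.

stool();
translate([0, 730, 0]) staircase();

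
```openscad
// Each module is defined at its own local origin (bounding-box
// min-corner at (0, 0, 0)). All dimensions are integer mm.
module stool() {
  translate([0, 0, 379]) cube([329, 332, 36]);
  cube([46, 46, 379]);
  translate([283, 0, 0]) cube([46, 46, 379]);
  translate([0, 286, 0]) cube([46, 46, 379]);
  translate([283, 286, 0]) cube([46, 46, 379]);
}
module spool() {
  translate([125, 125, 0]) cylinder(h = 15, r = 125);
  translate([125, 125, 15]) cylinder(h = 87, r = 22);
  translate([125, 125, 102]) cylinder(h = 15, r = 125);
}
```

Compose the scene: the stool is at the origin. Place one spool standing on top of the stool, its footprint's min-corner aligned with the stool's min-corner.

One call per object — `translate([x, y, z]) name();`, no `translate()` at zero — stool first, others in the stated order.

stool();
translate([0, 0, 415]) spool();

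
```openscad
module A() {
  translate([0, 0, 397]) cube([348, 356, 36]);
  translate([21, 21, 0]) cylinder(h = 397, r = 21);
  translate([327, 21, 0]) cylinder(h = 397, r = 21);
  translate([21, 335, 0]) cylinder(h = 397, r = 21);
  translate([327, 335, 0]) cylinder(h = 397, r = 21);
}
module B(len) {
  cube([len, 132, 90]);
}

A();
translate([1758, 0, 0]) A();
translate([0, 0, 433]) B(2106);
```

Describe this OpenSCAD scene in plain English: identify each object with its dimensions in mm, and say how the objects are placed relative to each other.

A is a four-legged stool. The seat is a 348×356×36 mm slab whose top surface is at z = 433 mm; four round legs, each 42 mm in diameter, run from the floor (z = 0) to the underside of the seat, each leg's axis is inset half a diameter from the nearest pair of seat edges (so the leg's bounding box is flush with the corner).

B is a rectangular beam 2106 mm long (x), 132 mm deep (y), 90 mm thick (z).

The beam spans the tops of two stools placed 1410 mm apart, resting at z = 433 mm.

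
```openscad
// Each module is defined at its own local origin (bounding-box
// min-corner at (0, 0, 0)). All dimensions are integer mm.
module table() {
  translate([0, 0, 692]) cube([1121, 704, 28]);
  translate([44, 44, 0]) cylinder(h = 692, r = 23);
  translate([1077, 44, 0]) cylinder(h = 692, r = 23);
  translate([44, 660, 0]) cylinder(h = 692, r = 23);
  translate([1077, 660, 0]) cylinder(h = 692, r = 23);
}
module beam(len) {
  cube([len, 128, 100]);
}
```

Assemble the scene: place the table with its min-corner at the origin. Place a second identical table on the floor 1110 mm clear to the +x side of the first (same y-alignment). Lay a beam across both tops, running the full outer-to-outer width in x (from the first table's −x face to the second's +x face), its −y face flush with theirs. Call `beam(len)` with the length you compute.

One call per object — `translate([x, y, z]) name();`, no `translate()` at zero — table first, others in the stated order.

table();
translate([2231, 0, 0]) table();
translate([0, 0, 720]) beam(3352);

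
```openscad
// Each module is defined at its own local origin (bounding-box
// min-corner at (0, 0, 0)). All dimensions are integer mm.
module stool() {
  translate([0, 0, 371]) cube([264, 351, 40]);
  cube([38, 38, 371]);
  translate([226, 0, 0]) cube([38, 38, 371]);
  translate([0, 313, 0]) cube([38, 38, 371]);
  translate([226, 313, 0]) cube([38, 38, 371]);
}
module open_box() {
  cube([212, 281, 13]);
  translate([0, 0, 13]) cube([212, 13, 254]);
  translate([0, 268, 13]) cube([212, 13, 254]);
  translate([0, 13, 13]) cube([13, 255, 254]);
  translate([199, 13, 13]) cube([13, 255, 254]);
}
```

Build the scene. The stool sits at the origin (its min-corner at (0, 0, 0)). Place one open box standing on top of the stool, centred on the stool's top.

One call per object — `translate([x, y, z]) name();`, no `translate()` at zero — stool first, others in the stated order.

stool();
translate([26, 35, 411]) open_box();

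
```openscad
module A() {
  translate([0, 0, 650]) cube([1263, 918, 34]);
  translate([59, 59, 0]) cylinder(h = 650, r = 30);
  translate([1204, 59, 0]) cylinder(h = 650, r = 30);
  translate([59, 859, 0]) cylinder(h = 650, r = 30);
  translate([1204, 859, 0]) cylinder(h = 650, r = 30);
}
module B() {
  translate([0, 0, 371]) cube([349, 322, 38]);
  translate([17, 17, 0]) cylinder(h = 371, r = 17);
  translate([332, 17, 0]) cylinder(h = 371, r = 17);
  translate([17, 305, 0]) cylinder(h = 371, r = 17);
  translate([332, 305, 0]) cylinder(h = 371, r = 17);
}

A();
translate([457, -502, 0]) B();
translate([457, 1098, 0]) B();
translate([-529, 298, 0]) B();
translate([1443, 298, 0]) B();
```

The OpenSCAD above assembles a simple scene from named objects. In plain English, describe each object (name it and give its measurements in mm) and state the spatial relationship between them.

A is a table: top 1263 mm (x) × 918 mm (y), 34 mm thick, upper face at z = 684 mm, on four round legs of 60 mm diameter, each leg's bounding box inset 29 mm from the nearest pair of top edges, running from z = 0 to the bottom of the top.

B is a simple wooden stool: a rectangular seat 349 mm (x) by 322 mm (y), 38 mm thick, top face at z = 409 mm, on four round legs, each 34 mm in diameter. The legs rest on z = 0, each leg's axis is inset half a diameter from the nearest pair of seat edges (so the leg's bounding box is flush with the corner).

Four stools sit around the table at the −y, +y, −x, +x sides.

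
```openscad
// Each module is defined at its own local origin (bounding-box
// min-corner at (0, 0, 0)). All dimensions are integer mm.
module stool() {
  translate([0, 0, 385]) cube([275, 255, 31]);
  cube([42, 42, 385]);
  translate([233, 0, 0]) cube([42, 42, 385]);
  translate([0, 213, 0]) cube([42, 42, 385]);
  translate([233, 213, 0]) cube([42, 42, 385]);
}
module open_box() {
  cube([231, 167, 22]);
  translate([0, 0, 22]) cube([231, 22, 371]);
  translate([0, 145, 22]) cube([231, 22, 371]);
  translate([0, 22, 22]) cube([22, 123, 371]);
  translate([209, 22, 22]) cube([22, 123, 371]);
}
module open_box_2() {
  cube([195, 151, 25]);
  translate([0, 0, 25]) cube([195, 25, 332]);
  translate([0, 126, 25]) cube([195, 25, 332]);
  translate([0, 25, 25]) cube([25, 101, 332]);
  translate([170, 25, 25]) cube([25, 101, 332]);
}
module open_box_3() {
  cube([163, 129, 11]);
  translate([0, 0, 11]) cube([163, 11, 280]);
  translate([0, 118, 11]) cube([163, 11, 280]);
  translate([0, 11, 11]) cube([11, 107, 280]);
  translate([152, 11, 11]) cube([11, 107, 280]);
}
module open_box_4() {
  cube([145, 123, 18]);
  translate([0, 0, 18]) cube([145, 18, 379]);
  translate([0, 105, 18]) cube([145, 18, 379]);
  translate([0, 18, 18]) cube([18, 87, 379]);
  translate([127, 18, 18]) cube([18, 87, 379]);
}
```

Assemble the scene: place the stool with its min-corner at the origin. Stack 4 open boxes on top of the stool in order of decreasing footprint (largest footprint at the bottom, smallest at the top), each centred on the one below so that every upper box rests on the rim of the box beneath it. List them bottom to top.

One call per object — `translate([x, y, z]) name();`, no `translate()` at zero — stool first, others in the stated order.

stool();
translate([22, 44, 416]) open_box();
translate([40, 52, 809]) open_box_2();
translate([56, 63, 1166]) open_box_3();
translate([65, 66, 1457]) open_box_4();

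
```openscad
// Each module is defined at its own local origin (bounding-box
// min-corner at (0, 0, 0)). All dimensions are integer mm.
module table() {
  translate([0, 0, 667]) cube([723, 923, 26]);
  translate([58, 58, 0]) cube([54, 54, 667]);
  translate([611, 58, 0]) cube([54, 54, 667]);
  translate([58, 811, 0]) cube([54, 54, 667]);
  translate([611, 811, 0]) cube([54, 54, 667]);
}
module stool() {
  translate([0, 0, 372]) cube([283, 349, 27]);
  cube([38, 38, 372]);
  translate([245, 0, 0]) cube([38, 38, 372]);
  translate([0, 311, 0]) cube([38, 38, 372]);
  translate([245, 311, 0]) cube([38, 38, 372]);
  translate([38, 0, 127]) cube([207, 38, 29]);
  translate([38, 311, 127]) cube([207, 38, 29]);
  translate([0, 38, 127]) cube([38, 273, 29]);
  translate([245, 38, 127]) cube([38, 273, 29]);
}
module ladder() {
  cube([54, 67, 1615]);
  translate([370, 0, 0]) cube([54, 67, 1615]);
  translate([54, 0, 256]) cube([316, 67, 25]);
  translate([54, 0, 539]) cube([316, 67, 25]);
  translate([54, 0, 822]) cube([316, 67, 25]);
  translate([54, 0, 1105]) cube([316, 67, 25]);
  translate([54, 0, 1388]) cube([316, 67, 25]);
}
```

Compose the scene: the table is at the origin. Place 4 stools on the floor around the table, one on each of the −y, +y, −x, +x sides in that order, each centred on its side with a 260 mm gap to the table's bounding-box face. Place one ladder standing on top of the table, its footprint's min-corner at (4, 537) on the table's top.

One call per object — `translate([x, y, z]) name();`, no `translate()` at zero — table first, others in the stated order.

table();
translate([220, -609, 0]) stool();
translate([220, 1183, 0]) stool();
translate([-543, 287, 0]) stool();
translate([983, 287, 0]) stool();
translate([4, 537, 693]) ladder();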